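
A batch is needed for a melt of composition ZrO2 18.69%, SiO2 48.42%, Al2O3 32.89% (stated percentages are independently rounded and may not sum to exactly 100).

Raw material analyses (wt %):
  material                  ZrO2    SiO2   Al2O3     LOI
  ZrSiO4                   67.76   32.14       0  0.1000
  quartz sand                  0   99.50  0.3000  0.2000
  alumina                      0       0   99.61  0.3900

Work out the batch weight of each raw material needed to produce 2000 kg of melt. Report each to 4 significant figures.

Batch per 2000 kg melt:
  ZrSiO4: 551.7 kg
  quartz sand: 795.1 kg
  alumina: 658.0 kg
Total batch = 2005 kg; LOI loss = 4.708 kg; yield = 99.77%

Mid-chain values appear rounded to four significant figures when written out — all arithmetic maintains full float precision end to end. Every reported result is rounded once only. All derived quantities (LOI, the three compositions, net glass mass, the yield, totals) are carried from the weighed amounts for 2000 kg of glass at full float precision as set out in either problem or answer.
Target oxide masses per 2000 kg melt:
  ZrO2: 18.69% × 2000 = 373.8 kg
  SiO2: 48.42% × 2000 = 968.4 kg
  Al2O3: 32.89% × 2000 = 657.8 kg
Checking each oxide sum from the weights as reported, versus the basis set out (target by target, the sums agree modulo rounding of the values):
  ZrO2: 551.7·0.6776 = 373.8 kg (target 373.8 kg)
  SiO2: 551.7·0.3214 + 795.1·0.9950 = 968.4 kg (target 968.4 kg)
  Al2O3: 795.1·0.003000 + 658.0·0.9961 = 657.8 kg (target 657.8 kg)
Auditing the glass mass value: batch Σ − ignition loss = 2000 kg (summing oxide targets gives 2000 kg; basis as stated: 2000 kg — gaps are rounding artifacts).
Summing the batch: Σ batch = 2005 kg; LOI removed, Σ of batch·LOI: 4.708 kg; yield = glass ÷ total batch = 99.77%.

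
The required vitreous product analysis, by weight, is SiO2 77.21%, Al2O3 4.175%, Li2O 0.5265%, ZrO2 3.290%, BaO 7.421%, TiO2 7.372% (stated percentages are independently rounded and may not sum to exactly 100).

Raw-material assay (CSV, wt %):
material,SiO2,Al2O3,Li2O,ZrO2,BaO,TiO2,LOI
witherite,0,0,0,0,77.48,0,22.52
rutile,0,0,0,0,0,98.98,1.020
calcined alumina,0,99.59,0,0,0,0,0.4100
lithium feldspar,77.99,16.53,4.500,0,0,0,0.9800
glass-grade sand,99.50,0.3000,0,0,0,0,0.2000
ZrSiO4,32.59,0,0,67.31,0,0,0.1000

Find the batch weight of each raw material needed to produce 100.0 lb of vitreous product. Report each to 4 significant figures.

Batch per 100.0 lb vitreous product:
  witherite: 9.578 lb
  rutile: 7.448 lb
  calcined alumina: 2.049 lb
  lithium feldspar: 11.70 lb
  glass-grade sand: 66.83 lb
  ZrSiO4: 4.888 lb
Total batch = 102.5 lb; LOI loss = 2.495 lb; yield = 97.57%

Values along the way are displayed, with 4-significant-digit rounding, on the page. The working math runs at full float precision at each step; every reported value is rounded a single time. The derived quantities, including glass mass, the six compositions, totals, LOI, the yield, are recomputed from the batch weights per 100.0 lb of glass at full precision precisely as stated by problem or answer.
Oxide mass targets, per 100.0 lb vitreous product:
  SiO2: 77.21% × 100.0 = 77.21 lb
  Al2O3: 4.175% × 100.0 = 4.175 lb
  Li2O: 0.5265% × 100.0 = 0.5265 lb
  ZrO2: 3.290% × 100.0 = 3.290 lb
  BaO: 7.421% × 100.0 = 7.421 lb
  TiO2: 7.372% × 100.0 = 7.372 lb
Sums-versus-targets review using the reported weights, for the quoted basis mass (summed amounts equal target values inside rounding margins):
  SiO2: 11.70·0.7799 + 66.83·0.9950 + 4.888·0.3259 = 77.21 lb (target 77.21 lb)
  Al2O3: 2.049·0.9959 + 11.70·0.1653 + 66.83·0.003000 = 4.175 lb (target 4.175 lb)
  Li2O: 11.70·0.04500 = 0.5265 lb (target 0.5265 lb)
  ZrO2: 4.888·0.6731 = 3.290 lb (target 3.290 lb)
  BaO: 9.578·0.7748 = 7.421 lb (target 7.421 lb)
  TiO2: 7.448·0.9898 = 7.372 lb (target 7.372 lb)
Glass-mass closure: Σ batch − LOI loss = 100.0 lb (targets for the oxides total 99.99 lb; against the stated basis, 100.0 lb — a pure rounding effect).
Total batch = Σ batch = 102.5 lb; the LOI term Σ batch·LOI equals 2.495 lb; yield = glass ÷ total batch = 97.57%.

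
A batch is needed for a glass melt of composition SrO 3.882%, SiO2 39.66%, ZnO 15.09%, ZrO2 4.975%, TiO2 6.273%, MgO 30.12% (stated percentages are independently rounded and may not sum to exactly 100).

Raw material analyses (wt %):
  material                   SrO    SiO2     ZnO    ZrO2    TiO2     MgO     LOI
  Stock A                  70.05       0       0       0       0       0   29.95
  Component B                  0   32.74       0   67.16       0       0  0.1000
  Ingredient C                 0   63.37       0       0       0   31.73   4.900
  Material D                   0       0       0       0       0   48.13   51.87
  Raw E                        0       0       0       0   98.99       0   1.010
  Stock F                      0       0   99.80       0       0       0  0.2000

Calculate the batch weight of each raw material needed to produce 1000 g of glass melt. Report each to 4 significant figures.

All internal work maintains full precision at every stage. Values along the way are printed rounded off to 4 significant figures on the page; a single rounding yields every reported number — all derived quantities (LOI, net glass mass, totals, six oxide percentages, yield) are computed from the batch weights per 1000 g of glass at full float precision exactly as shown in question or answer.
The oxide mass targets at 1000 g glass melt:
  SrO: 3.882% × 1000 = 38.82 g
  SiO2: 39.66% × 1000 = 396.6 g
  ZnO: 15.09% × 1000 = 150.9 g
  ZrO2: 4.975% × 1000 = 49.75 g
  TiO2: 6.273% × 1000 = 62.73 g
  MgO: 30.12% × 1000 = 301.2 g
Checking each oxide sum working from each reported weight, against the basis in use (every target is met by its sum within answer rounding):
  SrO: 55.42·0.7005 = 38.82 g (target 38.82 g)
  SiO2: 74.08·0.3274 + 587.6·0.6337 = 396.6 g (target 396.6 g)
  ZnO: 151.2·0.9980 = 150.9 g (target 150.9 g)
  ZrO2: 74.08·0.6716 = 49.75 g (target 49.75 g)
  TiO2: 63.37·0.9899 = 62.73 g (target 62.73 g)
  MgO: 587.6·0.3173 + 238.4·0.4813 = 301.2 g (target 301.2 g)
Mass balance on the glass: Σ batch − LOI loss = 1000 g (targets for the oxides total 1000 g; stated basis 1000 g — differing by rounding only).
Adding the batch up: Σ batch = 1170 g; ignition loss, Σ(batch × LOI) = 170.1 g; glass ÷ batch gives a yield of 85.47%.

Batch per 1000 g glass melt:
  Stock A: 55.42 g
  Component B: 74.08 g
  Ingredient C: 587.6 g
  Material D: 238.4 g
  Raw E: 63.37 g
  Stock F: 151.2 g
Total batch = 1170 g; LOI loss = 170.1 g; yield = 85.47%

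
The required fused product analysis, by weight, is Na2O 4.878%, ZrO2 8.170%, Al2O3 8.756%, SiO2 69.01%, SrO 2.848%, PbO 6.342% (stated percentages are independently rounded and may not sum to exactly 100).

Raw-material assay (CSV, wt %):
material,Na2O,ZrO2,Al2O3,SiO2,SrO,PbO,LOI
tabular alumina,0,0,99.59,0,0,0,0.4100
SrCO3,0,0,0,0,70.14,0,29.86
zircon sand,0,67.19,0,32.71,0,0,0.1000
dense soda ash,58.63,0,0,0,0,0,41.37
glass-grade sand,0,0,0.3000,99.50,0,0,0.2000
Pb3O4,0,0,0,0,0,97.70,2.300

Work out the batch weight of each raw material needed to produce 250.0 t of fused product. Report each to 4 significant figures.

Batch per 250.0 t fused product:
  tabular alumina: 21.49 t
  SrCO3: 10.15 t
  zircon sand: 30.40 t
  dense soda ash: 20.80 t
  glass-grade sand: 163.4 t
  Pb3O4: 16.23 t
Total batch = 262.5 t; LOI loss = 12.45 t; yield = 95.25%

Intermediates are printed rounded to 4 significant figures at each printed step. Full float precision is kept from start to finish; every reported result takes just one rounding. The derived quantities are recomputed from the weighed amounts per 250.0 t of glass at exact precision (six oxide percentages, net glass mass, ignition loss, the yield, totals), as set out in the problem or answer text.
Per-oxide target masses for 250.0 t fused product:
  Na2O: 4.878% × 250.0 = 12.20 t
  ZrO2: 8.170% × 250.0 = 20.42 t
  Al2O3: 8.756% × 250.0 = 21.89 t
  SiO2: 69.01% × 250.0 = 172.5 t
  SrO: 2.848% × 250.0 = 7.120 t
  PbO: 6.342% × 250.0 = 15.86 t
Mass-balance tally per oxide applying the batch weights above, at the basis given (oxide sums agree with the targets modulo rounding of the values):
  Na2O: 20.80·0.5863 = 12.20 t (target 12.20 t)
  ZrO2: 30.40·0.6719 = 20.43 t (target 20.42 t)
  Al2O3: 21.49·0.9959 + 163.4·0.003000 = 21.89 t (target 21.89 t)
  SiO2: 30.40·0.3271 + 163.4·0.9950 = 172.5 t (target 172.5 t)
  SrO: 10.15·0.7014 = 7.119 t (target 7.120 t)
  PbO: 16.23·0.9770 = 15.86 t (target 15.86 t)
Auditing the glass mass value: the batch minus its LOI: 250.0 t (the targets, summed, come to 250.0 t; versus the stated basis of 250.0 t — any gap is answer rounding).
Batch grand total — Σ batch = 262.5 t; LOI loss = Σ batch·LOI = 12.45 t; yield, glass over the total, = 95.25%.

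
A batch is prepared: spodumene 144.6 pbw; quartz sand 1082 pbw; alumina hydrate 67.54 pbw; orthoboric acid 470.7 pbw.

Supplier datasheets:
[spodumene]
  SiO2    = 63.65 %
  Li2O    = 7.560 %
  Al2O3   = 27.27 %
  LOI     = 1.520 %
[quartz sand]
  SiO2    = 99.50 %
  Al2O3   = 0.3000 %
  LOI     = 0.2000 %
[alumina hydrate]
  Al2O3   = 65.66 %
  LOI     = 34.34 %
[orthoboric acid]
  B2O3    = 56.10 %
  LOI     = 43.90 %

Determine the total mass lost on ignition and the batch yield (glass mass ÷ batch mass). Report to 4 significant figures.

LOI loss = 234.2 pbw; glass = 1531 pbw; yield = 86.73%

Each numeric step maintains full precision from start to finish. Working values are printed (rounded to 4 significant digits) alongside each step — each reported figure is rounded only once — all derived quantities (yield, ignition loss, four oxide percentages, totals, net glass mass) are re-derived at full precision starting from the weights for 1531 pbw of glass, as given in the problem or the answer.
LOI of each material in turn:
  spodumene: 144.6 × 0.01520 = 2.198 pbw
  quartz sand: 1082 × 0.002000 = 2.164 pbw
  alumina hydrate: 67.54 × 0.3434 = 23.19 pbw
  orthoboric acid: 470.7 × 0.4390 = 206.6 pbw
Total LOI = 234.2 pbw
Glass = batch − LOI = 1765 − 234.2 = 1531 pbw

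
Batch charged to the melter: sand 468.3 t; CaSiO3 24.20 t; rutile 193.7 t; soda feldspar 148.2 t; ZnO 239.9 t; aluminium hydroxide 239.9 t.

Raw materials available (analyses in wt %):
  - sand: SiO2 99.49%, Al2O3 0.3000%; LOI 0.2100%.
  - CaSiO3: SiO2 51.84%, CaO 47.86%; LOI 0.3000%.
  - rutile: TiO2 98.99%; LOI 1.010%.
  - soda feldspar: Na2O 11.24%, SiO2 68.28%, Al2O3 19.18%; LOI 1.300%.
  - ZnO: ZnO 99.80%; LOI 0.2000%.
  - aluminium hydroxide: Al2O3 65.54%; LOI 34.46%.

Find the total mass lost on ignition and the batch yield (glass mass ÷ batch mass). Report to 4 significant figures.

All arithmetic runs at full float precision in every operation; intermediates are printed rounded off to 4 significant digits at each printed step; every reported number undergoes a single rounding — derived quantities (glass mass, LOI, yield, the totals, the six compositions) are computed from the weighed amounts on 1226 t of glass in exact precision, as they appear in the problem or the answer.
Loss on ignition, line by line:
  sand: 468.3 × 0.002100 = 0.9834 t
  CaSiO3: 24.20 × 0.003000 = 0.07260 t
  rutile: 193.7 × 0.01010 = 1.956 t
  soda feldspar: 148.2 × 0.01300 = 1.927 t
  ZnO: 239.9 × 0.002000 = 0.4798 t
  aluminium hydroxide: 239.9 × 0.3446 = 82.67 t
Total LOI = 88.09 t
Glass = batch − LOI = 1314 − 88.09 = 1226 t

LOI loss = 88.09 t; glass = 1226 t; yield = 93.30%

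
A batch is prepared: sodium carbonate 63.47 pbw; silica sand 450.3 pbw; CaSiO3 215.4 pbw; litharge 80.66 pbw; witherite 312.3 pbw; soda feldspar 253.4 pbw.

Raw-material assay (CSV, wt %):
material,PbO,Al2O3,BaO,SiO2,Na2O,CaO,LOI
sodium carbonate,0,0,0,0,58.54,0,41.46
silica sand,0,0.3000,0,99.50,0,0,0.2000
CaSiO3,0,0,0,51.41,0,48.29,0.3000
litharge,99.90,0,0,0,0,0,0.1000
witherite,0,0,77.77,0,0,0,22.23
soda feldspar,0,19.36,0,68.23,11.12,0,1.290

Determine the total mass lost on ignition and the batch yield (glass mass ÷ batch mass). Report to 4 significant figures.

Working values are printed rounded to four significant digits on the page. All internal work holds exact precision in all steps. Every reported number sees exactly one rounding. Derived quantities (the six compositions, net glass mass, the totals, the yield, ignition loss) are re-derived in full float precision using the weight values on 1275 pbw of glass as they appear in question or answer.
LOI of each material in turn:
  sodium carbonate: 63.47 × 0.4146 = 26.31 pbw
  silica sand: 450.3 × 0.002000 = 0.9006 pbw
  CaSiO3: 215.4 × 0.003000 = 0.6462 pbw
  litharge: 80.66 × 0.001000 = 0.08066 pbw
  witherite: 312.3 × 0.2223 = 69.42 pbw
  soda feldspar: 253.4 × 0.01290 = 3.269 pbw
Total LOI = 100.6 pbw
Glass = batch − LOI = 1376 − 100.6 = 1275 pbw

LOI loss = 100.6 pbw; glass = 1275 pbw; yield = 92.68%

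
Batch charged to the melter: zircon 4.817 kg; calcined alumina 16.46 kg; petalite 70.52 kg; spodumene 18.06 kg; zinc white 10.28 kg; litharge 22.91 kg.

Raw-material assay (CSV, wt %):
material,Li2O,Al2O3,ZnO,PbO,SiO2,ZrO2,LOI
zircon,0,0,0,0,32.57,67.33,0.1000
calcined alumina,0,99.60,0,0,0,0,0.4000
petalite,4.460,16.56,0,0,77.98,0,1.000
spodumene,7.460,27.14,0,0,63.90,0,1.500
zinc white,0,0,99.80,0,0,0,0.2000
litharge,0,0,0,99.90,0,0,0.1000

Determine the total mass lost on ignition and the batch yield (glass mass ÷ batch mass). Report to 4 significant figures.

LOI loss = 1.090 kg; glass = 142.0 kg; yield = 99.24%

Each numeric step keeps exact precision through every step. Intermediates are displayed rounded off to 4 significant digits in the printout. Every reported figure is rounded a single time — the derived quantities (the six compositions, yield, the totals, net glass mass, ignition loss) are rebuilt at exact precision using the weight values for 142.0 kg of glass as set out in the problem or answer text.
Ignition loss by material:
  zircon: 4.817 × 0.001000 = 0.004817 kg
  calcined alumina: 16.46 × 0.004000 = 0.06584 kg
  petalite: 70.52 × 0.01000 = 0.7052 kg
  spodumene: 18.06 × 0.01500 = 0.2709 kg
  zinc white: 10.28 × 0.002000 = 0.02056 kg
  litharge: 22.91 × 0.001000 = 0.02291 kg
Total LOI = 1.090 kg
Glass = batch − LOI = 143.0 − 1.090 = 142.0 kg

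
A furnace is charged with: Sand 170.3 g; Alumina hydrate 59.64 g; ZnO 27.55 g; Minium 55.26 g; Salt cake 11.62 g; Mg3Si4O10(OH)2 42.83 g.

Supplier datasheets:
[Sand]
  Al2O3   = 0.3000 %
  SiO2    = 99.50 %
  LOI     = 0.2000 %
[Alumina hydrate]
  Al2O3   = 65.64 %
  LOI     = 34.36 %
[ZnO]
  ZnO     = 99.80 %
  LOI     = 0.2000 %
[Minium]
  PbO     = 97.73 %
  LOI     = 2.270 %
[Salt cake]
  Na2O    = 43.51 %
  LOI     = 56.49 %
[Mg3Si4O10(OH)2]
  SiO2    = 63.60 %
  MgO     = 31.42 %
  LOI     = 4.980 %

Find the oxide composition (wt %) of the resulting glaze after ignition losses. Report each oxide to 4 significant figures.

Glass mass = 336.4 g (batch 367.2 − LOI 30.84).
Composition: Al2O3 11.79%, Na2O 1.503%, ZnO 8.174%, SiO2 58.48%, PbO 16.06%, MgO 4.001%

In-progress results are displayed (rounded to four significant digits) within the worked lines; all internal work carries full float precision at all times — a single rounding completes each reported number — derived quantities, which include net glass mass, six oxide percentages, the yield, the totals, LOI, are recomputed in full precision, as they appear in question or answer, starting from the weights on 336.4 g of glass.
Oxide masses out of the charge:
  Al2O3: 170.3·0.003000 + 59.64·0.6564 = 39.66 g
  Na2O: 11.62·0.4351 = 5.056 g
  ZnO: 27.55·0.9980 = 27.49 g
  SiO2: 170.3·0.9950 + 42.83·0.6360 = 196.7 g
  PbO: 55.26·0.9773 = 54.01 g
  MgO: 42.83·0.3142 = 13.46 g
LOI: 170.3·0.002000 + 59.64·0.3436 + 27.55·0.002000 + 55.26·0.02270 + 11.62·0.5649 + 42.83·0.04980 = 30.84 g
batch − LOI leaves glass = 367.2 − 30.84 = 336.4 g (= Σ oxide masses)
wt % = oxide mass / glass mass × 100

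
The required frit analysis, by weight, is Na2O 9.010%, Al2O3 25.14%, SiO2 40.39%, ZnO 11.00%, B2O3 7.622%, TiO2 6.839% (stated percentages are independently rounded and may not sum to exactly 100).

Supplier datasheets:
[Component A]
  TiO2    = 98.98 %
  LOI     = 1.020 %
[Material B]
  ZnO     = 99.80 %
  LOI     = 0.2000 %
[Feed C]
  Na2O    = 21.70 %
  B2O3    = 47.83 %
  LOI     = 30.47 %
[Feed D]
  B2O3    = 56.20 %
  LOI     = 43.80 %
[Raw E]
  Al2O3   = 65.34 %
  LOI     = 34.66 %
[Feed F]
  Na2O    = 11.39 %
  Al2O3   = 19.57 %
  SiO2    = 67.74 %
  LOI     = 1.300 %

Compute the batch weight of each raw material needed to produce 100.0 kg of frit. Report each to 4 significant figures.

The whole derivation runs at full float precision from first step to last. Mid-chain values are displayed rounded off to 4 significant digits between the steps. Exactly one rounding goes into every reported value. The derived quantities, which include the totals, ignition loss, net glass mass, yield, six oxide percentages, are rebuilt at full precision, as set out in the problem or answer text, from the batch weights per 100.0 kg of glass.
Per-oxide target masses for 100.0 kg frit:
  Na2O: 9.010% × 100.0 = 9.010 kg
  Al2O3: 25.14% × 100.0 = 25.14 kg
  SiO2: 40.39% × 100.0 = 40.39 kg
  ZnO: 11.00% × 100.0 = 11.00 kg
  B2O3: 7.622% × 100.0 = 7.622 kg
  TiO2: 6.839% × 100.0 = 6.839 kg
A balance pass over the oxides, with the batch weights as given, per the basis as stated (delivered sums recover each target given rounding of the digits):
  Na2O: 10.22·0.2170 + 59.63·0.1139 = 9.010 kg (target 9.010 kg)
  Al2O3: 20.62·0.6534 + 59.63·0.1957 = 25.14 kg (target 25.14 kg)
  SiO2: 59.63·0.6774 = 40.39 kg (target 40.39 kg)
  ZnO: 11.02·0.9980 = 11.00 kg (target 11.00 kg)
  B2O3: 10.22·0.4783 + 4.861·0.5620 = 7.620 kg (target 7.622 kg)
  TiO2: 6.909·0.9898 = 6.839 kg (target 6.839 kg)
Glass mass check: total charge less LOI = 100.0 kg (the targets, summed, come to 100.0 kg; stated basis 100.0 kg — differing by rounding only).
Adding the batch up: Σ batch = 113.3 kg; LOI loss = Σ batch·LOI = 13.26 kg; the yield ratio, glass ÷ batch: 88.29%.

Batch per 100.0 kg frit:
  Component A: 6.909 kg
  Material B: 11.02 kg
  Feed C: 10.22 kg
  Feed D: 4.861 kg
  Raw E: 20.62 kg
  Feed F: 59.63 kg
Total batch = 113.3 kg; LOI loss = 13.26 kg; yield = 88.29%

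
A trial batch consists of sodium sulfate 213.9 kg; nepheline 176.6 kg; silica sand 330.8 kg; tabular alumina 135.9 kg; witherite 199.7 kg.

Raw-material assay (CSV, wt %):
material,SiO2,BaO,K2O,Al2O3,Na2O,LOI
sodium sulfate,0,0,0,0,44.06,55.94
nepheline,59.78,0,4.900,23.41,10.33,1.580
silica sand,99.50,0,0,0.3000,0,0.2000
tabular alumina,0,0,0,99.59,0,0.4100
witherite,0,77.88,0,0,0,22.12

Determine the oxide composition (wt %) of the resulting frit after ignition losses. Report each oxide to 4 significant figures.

Glass mass = 889.1 kg (batch 1057 − LOI 167.8).
Composition: SiO2 48.90%, BaO 17.49%, K2O 0.9733%, Al2O3 19.98%, Na2O 12.65%

Intermediates are displayed rounded to four significant figures; every computation holds exact precision end to end. Every reported figure carries a single rounding; all derived quantities are rebuilt in full float precision (glass mass, LOI, the five compositions, the totals, the yield) using the weight values per 889.1 kg of glass, as set out in either problem or answer.
Oxide masses out of the charge:
  SiO2: 176.6·0.5978 + 330.8·0.9950 = 434.7 kg
  BaO: 199.7·0.7788 = 155.5 kg
  K2O: 176.6·0.04900 = 8.653 kg
  Al2O3: 176.6·0.2341 + 330.8·0.003000 + 135.9·0.9959 = 177.7 kg
  Na2O: 213.9·0.4406 + 176.6·0.1033 = 112.5 kg
LOI: 213.9·0.5594 + 176.6·0.01580 + 330.8·0.002000 + 135.9·0.004100 + 199.7·0.2212 = 167.8 kg
Glass mass = batch − LOI = 1057 − 167.8 = 889.1 kg (the oxide masses sum to this)
wt %: oxide over glass, times 100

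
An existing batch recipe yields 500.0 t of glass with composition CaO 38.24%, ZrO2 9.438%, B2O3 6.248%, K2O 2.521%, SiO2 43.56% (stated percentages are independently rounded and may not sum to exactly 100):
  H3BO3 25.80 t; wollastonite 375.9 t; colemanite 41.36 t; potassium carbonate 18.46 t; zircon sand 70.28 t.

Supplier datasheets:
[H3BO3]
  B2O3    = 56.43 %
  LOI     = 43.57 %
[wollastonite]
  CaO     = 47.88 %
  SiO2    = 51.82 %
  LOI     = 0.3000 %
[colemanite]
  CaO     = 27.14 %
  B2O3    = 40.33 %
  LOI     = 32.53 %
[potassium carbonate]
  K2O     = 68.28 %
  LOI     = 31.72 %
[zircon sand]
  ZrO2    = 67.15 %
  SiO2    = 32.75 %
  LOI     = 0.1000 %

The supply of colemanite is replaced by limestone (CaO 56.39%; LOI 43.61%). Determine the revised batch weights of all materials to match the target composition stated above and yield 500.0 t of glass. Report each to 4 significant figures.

The working math carries full precision from first step to last — mid-chain values are displayed rounded off to 4 significant figures at each printed step — every reported result sees exactly one rounding. The derived quantities (net glass mass, yield, totals, five oxide percentages, ignition loss) are re-derived at exact precision from the weighed amounts at 500.0 t of glass, precisely as stated by either problem or answer.
Oxide-by-oxide targets in 500.0 t glass:
  CaO: 38.24% × 500.0 = 191.2 t
  ZrO2: 9.438% × 500.0 = 47.19 t
  B2O3: 6.248% × 500.0 = 31.24 t
  K2O: 2.521% × 500.0 = 12.60 t
  SiO2: 43.56% × 500.0 = 217.8 t
Sums-versus-targets review working from each reported weight, relative to the basis at hand (target by target, the sums agree inside rounding margins):
  CaO: 375.9·0.4788 + 19.91·0.5639 = 191.2 t (target 191.2 t)
  ZrO2: 70.28·0.6715 = 47.19 t (target 47.19 t)
  B2O3: 55.36·0.5643 = 31.24 t (target 31.24 t)
  K2O: 18.46·0.6828 = 12.60 t (target 12.60 t)
  SiO2: 375.9·0.5182 + 70.28·0.3275 = 217.8 t (target 217.8 t)
The glass-mass cross-check: total charge less LOI = 500.1 t (summing oxide targets gives 500.0 t; basis as stated: 500.0 t — a pure rounding effect).
Summing the batch: Σ batch = 539.9 t; ignition loss, Σ(batch × LOI) = 39.86 t; glass ÷ batch gives a yield of 92.62%.

Revised batch per 500.0 t glass:
  H3BO3: 55.36 t
  wollastonite: 375.9 t
  limestone: 19.91 t
  potassium carbonate: 18.46 t
  zircon sand: 70.28 t
Total batch = 539.9 t; LOI loss = 39.86 t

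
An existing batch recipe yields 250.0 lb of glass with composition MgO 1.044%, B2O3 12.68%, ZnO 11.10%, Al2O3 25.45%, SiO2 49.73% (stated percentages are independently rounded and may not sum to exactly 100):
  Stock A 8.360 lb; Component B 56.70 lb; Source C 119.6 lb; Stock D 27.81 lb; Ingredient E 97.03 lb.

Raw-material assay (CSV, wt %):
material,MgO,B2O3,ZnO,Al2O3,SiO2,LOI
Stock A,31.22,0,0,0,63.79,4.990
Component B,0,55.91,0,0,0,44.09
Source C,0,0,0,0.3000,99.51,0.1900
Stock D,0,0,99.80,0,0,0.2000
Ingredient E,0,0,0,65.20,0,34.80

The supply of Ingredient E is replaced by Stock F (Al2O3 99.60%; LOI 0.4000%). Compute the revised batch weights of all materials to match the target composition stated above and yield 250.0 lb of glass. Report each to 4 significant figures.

Revised batch per 250.0 lb glass:
  Stock A: 8.360 lb
  Component B: 56.70 lb
  Source C: 119.6 lb
  Stock D: 27.81 lb
  Stock F: 63.52 lb
Total batch = 276.0 lb; LOI loss = 25.95 lb

Each numeric step runs at exact precision in every operation. Mid-chain values are shown, rounded to 4 significant digits, between the steps; a single rounding produces every reported value. All derived quantities are rebuilt in exact precision (yield, the five compositions, net glass mass, totals, LOI) from the batch weights per 250.0 lb of glass as set out in problem or answer.
Oxide-by-oxide targets in 250.0 lb glass:
  MgO: 1.044% × 250.0 = 2.610 lb
  B2O3: 12.68% × 250.0 = 31.70 lb
  ZnO: 11.10% × 250.0 = 27.75 lb
  Al2O3: 25.45% × 250.0 = 63.62 lb
  SiO2: 49.73% × 250.0 = 124.3 lb
A balance pass over the oxides, with the batch weights as given, under the basis named above (every target is met by its sum up to rounding of the answer):
  MgO: 8.360·0.3122 = 2.610 lb (target 2.610 lb)
  B2O3: 56.70·0.5591 = 31.70 lb (target 31.70 lb)
  ZnO: 27.81·0.9980 = 27.75 lb (target 27.75 lb)
  Al2O3: 119.6·0.003000 + 63.52·0.9960 = 63.62 lb (target 63.62 lb)
  SiO2: 8.360·0.6379 + 119.6·0.9951 = 124.3 lb (target 124.3 lb)
Auditing the glass mass value: batch Σ − ignition loss = 250.0 lb (the targets, summed, come to 250.0 lb; versus the stated basis of 250.0 lb — a pure rounding effect).
Batch grand total — Σ batch = 276.0 lb; ignition loss, Σ(batch × LOI) = 25.95 lb; as yield: glass ÷ batch → 90.60%.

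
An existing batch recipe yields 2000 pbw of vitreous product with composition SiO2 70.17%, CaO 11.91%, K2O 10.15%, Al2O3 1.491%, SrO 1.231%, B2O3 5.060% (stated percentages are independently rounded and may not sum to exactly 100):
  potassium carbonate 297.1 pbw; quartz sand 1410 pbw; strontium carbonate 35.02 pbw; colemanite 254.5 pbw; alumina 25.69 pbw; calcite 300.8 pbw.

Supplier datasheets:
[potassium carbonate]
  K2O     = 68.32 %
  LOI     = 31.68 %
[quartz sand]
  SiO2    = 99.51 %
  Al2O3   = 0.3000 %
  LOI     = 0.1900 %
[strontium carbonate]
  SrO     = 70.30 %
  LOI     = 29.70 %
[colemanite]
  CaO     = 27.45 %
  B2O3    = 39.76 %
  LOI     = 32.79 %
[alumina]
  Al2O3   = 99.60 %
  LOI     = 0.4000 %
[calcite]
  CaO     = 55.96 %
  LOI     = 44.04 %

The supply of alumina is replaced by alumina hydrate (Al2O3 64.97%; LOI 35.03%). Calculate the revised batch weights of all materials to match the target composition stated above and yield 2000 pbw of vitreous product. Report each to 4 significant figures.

Each numeric step runs at full float precision throughout — values along the way are shown (rounded to four significant figures) alongside each step; each reported value carries a single rounding; all derived quantities (the totals, the yield, six oxide percentages, LOI, glass mass) are computed starting from the weights at 2000 pbw of glass at exact precision, exactly as shown in the question or the answer.
Per-oxide target masses for 2000 pbw vitreous product:
  SiO2: 70.17% × 2000 = 1403 pbw
  CaO: 11.91% × 2000 = 238.2 pbw
  K2O: 10.15% × 2000 = 203.0 pbw
  Al2O3: 1.491% × 2000 = 29.82 pbw
  SrO: 1.231% × 2000 = 24.62 pbw
  B2O3: 5.060% × 2000 = 101.2 pbw
Balance tally, oxide-wise, applying the batch weights above, against the basis in use (sums match the target masses inside rounding margins):
  SiO2: 1410·0.9951 = 1403 pbw (target 1403 pbw)
  CaO: 254.5·0.2745 + 300.8·0.5596 = 238.2 pbw (target 238.2 pbw)
  K2O: 297.1·0.6832 = 203.0 pbw (target 203.0 pbw)
  Al2O3: 1410·0.003000 + 39.39·0.6497 = 29.82 pbw (target 29.82 pbw)
  SrO: 35.02·0.7030 = 24.62 pbw (target 24.62 pbw)
  B2O3: 254.5·0.3976 = 101.2 pbw (target 101.2 pbw)
Glass-mass sanity pass: Σ batch − LOI loss = 2000 pbw (the targets, summed, come to 2000 pbw; with the basis standing at 2000 pbw — deltas are rounding alone).
Batch grand total — Σ batch = 2337 pbw; LOI removed, Σ of batch·LOI: 336.9 pbw; yield = glass ÷ total batch = 85.58%.

Revised batch per 2000 pbw vitreous product:
  potassium carbonate: 297.1 pbw
  quartz sand: 1410 pbw
  strontium carbonate: 35.02 pbw
  colemanite: 254.5 pbw
  alumina hydrate: 39.39 pbw
  calcite: 300.8 pbw
Total batch = 2337 pbw; LOI loss = 336.9 pbw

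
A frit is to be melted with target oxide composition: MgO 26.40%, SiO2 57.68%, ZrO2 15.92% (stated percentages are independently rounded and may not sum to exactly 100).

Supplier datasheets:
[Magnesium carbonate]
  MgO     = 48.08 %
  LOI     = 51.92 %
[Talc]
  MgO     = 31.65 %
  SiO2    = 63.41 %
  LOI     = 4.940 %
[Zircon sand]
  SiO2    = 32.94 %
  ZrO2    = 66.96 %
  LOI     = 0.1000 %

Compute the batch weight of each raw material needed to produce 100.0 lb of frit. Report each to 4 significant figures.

Every computation runs at full precision all the way through. Rounding to 4 significant digits governs each mid-chain value as displayed; exactly one rounding goes into each reported value — all derived quantities are computed in full float precision (the yield, the totals, net glass mass, the three compositions, LOI) from the batch weights for 100.0 lb of glass as set out in problem or answer.
Target oxide masses per 100.0 lb frit:
  MgO: 26.40% × 100.0 = 26.40 lb
  SiO2: 57.68% × 100.0 = 57.68 lb
  ZrO2: 15.92% × 100.0 = 15.92 lb
Verifying the oxide balance applying the batch weights above, on the stated basis (every target is met by its sum modulo rounding of the values):
  MgO: 3.159·0.4808 + 78.61·0.3165 = 26.40 lb (target 26.40 lb)
  SiO2: 78.61·0.6341 + 23.78·0.3294 = 57.68 lb (target 57.68 lb)
  ZrO2: 23.78·0.6696 = 15.92 lb (target 15.92 lb)
Glass-mass sanity pass: Σ batch − LOI loss = 100.0 lb (the Σ of target masses is 100.0 lb; with the basis standing at 100.0 lb — a pure rounding effect).
Batch total: Σ batch = 105.5 lb; LOI removed, Σ of batch·LOI: 5.547 lb; yield, glass over the total, = 94.74%.

Batch per 100.0 lb frit:
  Magnesium carbonate: 3.159 lb
  Talc: 78.61 lb
  Zircon sand: 23.78 lb
Total batch = 105.5 lb; LOI loss = 5.547 lb; yield = 94.74%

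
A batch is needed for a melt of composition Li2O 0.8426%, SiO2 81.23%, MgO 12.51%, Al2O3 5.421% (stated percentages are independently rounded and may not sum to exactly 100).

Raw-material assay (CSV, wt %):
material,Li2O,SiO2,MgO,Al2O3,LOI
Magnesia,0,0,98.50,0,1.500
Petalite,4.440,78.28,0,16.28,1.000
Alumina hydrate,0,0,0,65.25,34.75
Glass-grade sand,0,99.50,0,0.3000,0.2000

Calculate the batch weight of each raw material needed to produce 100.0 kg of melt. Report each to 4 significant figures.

Batch per 100.0 kg melt:
  Magnesia: 12.70 kg
  Petalite: 18.98 kg
  Alumina hydrate: 3.266 kg
  Glass-grade sand: 66.71 kg
Total batch = 101.7 kg; LOI loss = 1.649 kg; yield = 98.38%

Intermediates appear, rounded to 4 significant figures, in the working — all arithmetic carries full precision in every operation — exactly one rounding lands on every reported value; derived quantities are recomputed in full precision (net glass mass, the four compositions, the yield, totals, ignition loss) starting from the weights for 100.0 kg of glass precisely as stated by question or answer.
The oxide mass targets at 100.0 kg melt:
  Li2O: 0.8426% × 100.0 = 0.8426 kg
  SiO2: 81.23% × 100.0 = 81.23 kg
  MgO: 12.51% × 100.0 = 12.51 kg
  Al2O3: 5.421% × 100.0 = 5.421 kg
Verifying the oxide balance on the weights just shown, under the basis named above (summed amounts equal target values given rounding of the digits):
  Li2O: 18.98·0.04440 = 0.8427 kg (target 0.8426 kg)
  SiO2: 18.98·0.7828 + 66.71·0.9950 = 81.23 kg (target 81.23 kg)
  MgO: 12.70·0.9850 = 12.51 kg (target 12.51 kg)
  Al2O3: 18.98·0.1628 + 3.266·0.6525 + 66.71·0.003000 = 5.421 kg (target 5.421 kg)
Glass-mass closure: total batch − LOI = 100.0 kg (the targets, summed, come to 100.0 kg; against the stated basis, 100.0 kg — any gap is answer rounding).
Adding the batch up: Σ batch = 101.7 kg; LOI loss = Σ batch·LOI = 1.649 kg; yield: glass divided by total = 98.38%.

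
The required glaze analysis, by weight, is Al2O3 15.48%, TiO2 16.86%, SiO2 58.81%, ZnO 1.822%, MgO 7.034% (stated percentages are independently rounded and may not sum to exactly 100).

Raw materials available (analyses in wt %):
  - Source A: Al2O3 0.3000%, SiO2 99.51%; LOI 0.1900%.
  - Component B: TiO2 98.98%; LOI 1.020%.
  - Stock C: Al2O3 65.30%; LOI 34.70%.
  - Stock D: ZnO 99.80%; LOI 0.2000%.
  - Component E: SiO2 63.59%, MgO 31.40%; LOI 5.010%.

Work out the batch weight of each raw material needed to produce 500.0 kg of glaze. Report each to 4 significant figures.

The whole derivation maintains exact precision through every step; working values are printed (rounded to four significant digits) at each printed step; every reported value is rounded only once; the derived quantities, including the totals, yield, net glass mass, LOI, five oxide percentages, are carried using the weight values at 500.0 kg of glass in exact precision exactly as shown in problem or answer.
Target oxide masses per 500.0 kg glaze:
  Al2O3: 15.48% × 500.0 = 77.40 kg
  TiO2: 16.86% × 500.0 = 84.30 kg
  SiO2: 58.81% × 500.0 = 294.0 kg
  ZnO: 1.822% × 500.0 = 9.110 kg
  MgO: 7.034% × 500.0 = 35.17 kg
Mass-balance tally per oxide applying the batch weights above, versus the basis set out (oxide sums agree with the targets inside rounding margins):
  Al2O3: 223.9·0.003000 + 117.5·0.6530 = 77.40 kg (target 77.40 kg)
  TiO2: 85.17·0.9898 = 84.30 kg (target 84.30 kg)
  SiO2: 223.9·0.9951 + 112.0·0.6359 = 294.0 kg (target 294.0 kg)
  ZnO: 9.128·0.9980 = 9.110 kg (target 9.110 kg)
  MgO: 112.0·0.3140 = 35.17 kg (target 35.17 kg)
Consistency of the glass mass: total charge less LOI = 500.0 kg (oxide target masses add up to 500.0 kg; with the basis standing at 500.0 kg — a pure rounding effect).
Total batch = Σ batch = 547.7 kg; Σ batch·LOI gives LOI loss = 47.70 kg; yield, glass over the total, = 91.29%.

Batch per 500.0 kg glaze:
  Source A: 223.9 kg
  Component B: 85.17 kg
  Stock C: 117.5 kg
  Stock D: 9.128 kg
  Component E: 112.0 kg
Total batch = 547.7 kg; LOI loss = 47.70 kg; yield = 91.29%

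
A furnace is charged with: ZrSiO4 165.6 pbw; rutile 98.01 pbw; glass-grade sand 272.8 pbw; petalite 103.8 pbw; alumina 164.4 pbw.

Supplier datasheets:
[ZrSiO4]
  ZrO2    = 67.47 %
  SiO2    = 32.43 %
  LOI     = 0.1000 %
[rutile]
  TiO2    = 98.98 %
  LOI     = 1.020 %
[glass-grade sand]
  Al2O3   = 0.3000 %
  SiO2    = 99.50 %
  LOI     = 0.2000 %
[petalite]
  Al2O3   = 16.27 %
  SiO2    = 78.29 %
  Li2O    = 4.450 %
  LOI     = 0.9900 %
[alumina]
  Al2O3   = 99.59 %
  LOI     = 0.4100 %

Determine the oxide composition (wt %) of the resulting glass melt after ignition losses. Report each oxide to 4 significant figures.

Glass mass = 801.2 pbw (batch 804.6 − LOI 3.413).
Composition: Al2O3 22.65%, ZrO2 13.95%, SiO2 50.72%, Li2O 0.5765%, TiO2 12.11%

Intermediates are shown, rounded to 4 significant figures, at each printed step. Each numeric step carries full precision throughout. Each reported result is rounded once only; derived quantities are carried at full precision (the five compositions, glass mass, totals, yield, LOI) from the weighed amounts at 801.2 pbw of glass as given in the problem or the answer.
Oxide masses out of the charge:
  Al2O3: 272.8·0.003000 + 103.8·0.1627 + 164.4·0.9959 = 181.4 pbw
  ZrO2: 165.6·0.6747 = 111.7 pbw
  SiO2: 165.6·0.3243 + 272.8·0.9950 + 103.8·0.7829 = 406.4 pbw
  Li2O: 103.8·0.04450 = 4.619 pbw
  TiO2: 98.01·0.9898 = 97.01 pbw
LOI: 165.6·0.001000 + 98.01·0.01020 + 272.8·0.002000 + 103.8·0.009900 + 164.4·0.004100 = 3.413 pbw
The glass mass, total less LOI, = 804.6 − 3.413 = 801.2 pbw (equal to the oxide-mass sum)
percent by weight: oxide/glass ×100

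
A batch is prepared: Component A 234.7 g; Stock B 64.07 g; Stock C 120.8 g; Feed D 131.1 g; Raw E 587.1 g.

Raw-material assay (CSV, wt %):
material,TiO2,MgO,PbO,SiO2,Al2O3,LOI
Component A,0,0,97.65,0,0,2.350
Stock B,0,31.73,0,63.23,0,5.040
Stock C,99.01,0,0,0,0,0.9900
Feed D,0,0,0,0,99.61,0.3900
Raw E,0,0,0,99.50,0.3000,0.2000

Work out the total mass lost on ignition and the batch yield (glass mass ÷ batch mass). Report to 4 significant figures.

LOI loss = 11.63 g; glass = 1126 g; yield = 98.98%

All internal work carries full precision throughout. Values along the way are displayed rounded to four significant digits between the steps; exactly one rounding goes into each reported result; derived quantities are computed from the weighed amounts for 1126 g of glass at full precision (glass mass, ignition loss, the five compositions, the totals, the yield) exactly as shown in either problem or answer.
Each material's LOI contribution:
  Component A: 234.7 × 0.02350 = 5.515 g
  Stock B: 64.07 × 0.05040 = 3.229 g
  Stock C: 120.8 × 0.009900 = 1.196 g
  Feed D: 131.1 × 0.003900 = 0.5113 g
  Raw E: 587.1 × 0.002000 = 1.174 g
Total LOI = 11.63 g
Glass = batch − LOI = 1138 − 11.63 = 1126 g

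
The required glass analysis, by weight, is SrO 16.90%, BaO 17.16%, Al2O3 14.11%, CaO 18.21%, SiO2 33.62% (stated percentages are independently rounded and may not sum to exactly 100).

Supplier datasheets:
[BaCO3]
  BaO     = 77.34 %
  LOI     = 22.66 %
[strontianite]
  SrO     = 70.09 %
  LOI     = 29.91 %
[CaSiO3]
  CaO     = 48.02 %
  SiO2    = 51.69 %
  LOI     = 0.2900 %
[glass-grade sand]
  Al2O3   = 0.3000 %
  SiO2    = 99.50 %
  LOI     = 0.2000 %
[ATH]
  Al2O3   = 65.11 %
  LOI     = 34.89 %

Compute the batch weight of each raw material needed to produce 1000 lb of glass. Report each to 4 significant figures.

Full float precision is kept through every step; values along the way are printed, with 4-significant-digit rounding, in the printout; every reported figure is rounded once only. The derived quantities, including ignition loss, the yield, five oxide percentages, totals, glass mass, are computed starting from the weights for 1000 lb of glass in exact precision, exactly as shown in the problem or the answer.
Target masses of each oxide per 1000 lb glass:
  SrO: 16.90% × 1000 = 169.0 lb
  BaO: 17.16% × 1000 = 171.6 lb
  Al2O3: 14.11% × 1000 = 141.1 lb
  CaO: 18.21% × 1000 = 182.1 lb
  SiO2: 33.62% × 1000 = 336.2 lb
Verifying the oxide balance per the reported batch figures, against the basis in use (target by target, the sums agree net of answer rounding effects):
  SrO: 241.1·0.7009 = 169.0 lb (target 169.0 lb)
  BaO: 221.9·0.7734 = 171.6 lb (target 171.6 lb)
  Al2O3: 140.9·0.003000 + 216.1·0.6511 = 141.1 lb (target 141.1 lb)
  CaO: 379.2·0.4802 = 182.1 lb (target 182.1 lb)
  SiO2: 379.2·0.5169 + 140.9·0.9950 = 336.2 lb (target 336.2 lb)
Consistency of the glass mass: total batch − LOI = 1000 lb (targets for the oxides total 1000 lb; with the basis standing at 1000 lb — deltas are rounding alone).
Total batch = Σ batch = 1199 lb; Σ batch·LOI gives LOI loss = 199.2 lb; the yield ratio, glass ÷ batch: 83.39%.

Batch per 1000 lb glass:
  BaCO3: 221.9 lb
  strontianite: 241.1 lb
  CaSiO3: 379.2 lb
  glass-grade sand: 140.9 lb
  ATH: 216.1 lb
Total batch = 1199 lb; LOI loss = 199.2 lb; yield = 83.39%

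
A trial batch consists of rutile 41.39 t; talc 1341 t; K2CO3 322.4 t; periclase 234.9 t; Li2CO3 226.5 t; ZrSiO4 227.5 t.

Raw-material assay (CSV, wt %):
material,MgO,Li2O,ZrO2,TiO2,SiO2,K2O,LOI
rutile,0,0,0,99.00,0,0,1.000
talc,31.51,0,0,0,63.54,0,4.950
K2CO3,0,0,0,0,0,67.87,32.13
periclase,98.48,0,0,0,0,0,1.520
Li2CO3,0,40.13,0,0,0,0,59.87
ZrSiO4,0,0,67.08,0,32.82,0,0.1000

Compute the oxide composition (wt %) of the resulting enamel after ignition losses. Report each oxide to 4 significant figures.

Rounding to four significant digits applies to every intermediate as displayed — the working math carries full float precision through every step — every reported value is rounded once only — all derived quantities are recomputed in full float precision (six oxide percentages, net glass mass, the totals, yield, LOI) starting from the weights per 2084 t of glass, as given in question or answer.
Per-oxide mass from batch:
  MgO: 1341·0.3151 + 234.9·0.9848 = 653.9 t
  Li2O: 226.5·0.4013 = 90.89 t
  ZrO2: 227.5·0.6708 = 152.6 t
  TiO2: 41.39·0.9900 = 40.98 t
  SiO2: 1341·0.6354 + 227.5·0.3282 = 926.7 t
  K2O: 322.4·0.6787 = 218.8 t
LOI: 41.39·0.01000 + 1341·0.04950 + 322.4·0.3213 + 234.9·0.01520 + 226.5·0.5987 + 227.5·0.001000 = 309.8 t
Resulting glass, batch − LOI: 2394 − 309.8 = 2084 t (matching Σ of the oxides)
wt %: oxide over glass, times 100

Glass mass = 2084 t (batch 2394 − LOI 309.8).
Composition: MgO 31.38%, Li2O 4.362%, ZrO2 7.323%, TiO2 1.966%, SiO2 44.47%, K2O 10.50%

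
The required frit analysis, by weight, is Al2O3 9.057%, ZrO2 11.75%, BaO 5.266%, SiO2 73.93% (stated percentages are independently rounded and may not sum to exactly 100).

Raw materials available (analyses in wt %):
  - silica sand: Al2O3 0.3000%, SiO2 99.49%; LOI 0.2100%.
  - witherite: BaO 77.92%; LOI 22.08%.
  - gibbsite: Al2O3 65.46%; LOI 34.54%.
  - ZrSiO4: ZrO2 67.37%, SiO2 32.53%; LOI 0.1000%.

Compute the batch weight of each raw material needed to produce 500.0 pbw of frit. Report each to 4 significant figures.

Values along the way are printed, rounded to four significant figures, alongside each step; each numeric step carries full precision through every step — each reported figure is rounded exactly once; derived quantities, including net glass mass, ignition loss, the yield, totals, four oxide percentages, are carried from the weighed amounts for 500.0 pbw of glass at full precision exactly as shown in the question or the answer.
Per-oxide target masses for 500.0 pbw frit:
  Al2O3: 9.057% × 500.0 = 45.28 pbw
  ZrO2: 11.75% × 500.0 = 58.75 pbw
  BaO: 5.266% × 500.0 = 26.33 pbw
  SiO2: 73.93% × 500.0 = 369.6 pbw
Balance tally, oxide-wise, with the batch weights as given, relative to the basis at hand (every target is met by its sum exact up to rounding of places):
  Al2O3: 343.0·0.003000 + 67.61·0.6546 = 45.29 pbw (target 45.28 pbw)
  ZrO2: 87.20·0.6737 = 58.75 pbw (target 58.75 pbw)
  BaO: 33.79·0.7792 = 26.33 pbw (target 26.33 pbw)
  SiO2: 343.0·0.9949 + 87.20·0.3253 = 369.6 pbw (target 369.6 pbw)
Consistency of the glass mass: total batch − LOI = 500.0 pbw (oxide target masses add up to 500.0 pbw; stated basis 500.0 pbw — any gap is answer rounding).
Adding the batch up: Σ batch = 531.6 pbw; the LOI term Σ batch·LOI equals 31.62 pbw; as yield: glass ÷ batch → 94.05%.

Batch per 500.0 pbw frit:
  silica sand: 343.0 pbw
  witherite: 33.79 pbw
  gibbsite: 67.61 pbw
  ZrSiO4: 87.20 pbw
Total batch = 531.6 pbw; LOI loss = 31.62 pbw; yield = 94.05%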